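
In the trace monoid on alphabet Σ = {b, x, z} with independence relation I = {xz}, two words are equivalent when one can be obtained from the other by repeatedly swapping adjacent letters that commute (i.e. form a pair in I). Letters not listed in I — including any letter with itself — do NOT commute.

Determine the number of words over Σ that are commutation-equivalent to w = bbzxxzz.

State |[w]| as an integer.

piece 0:b — minimal
piece 1:b rests on {0:b}
piece 2:z rests on {1:b}
piece 3:x rests on {1:b}
piece 4:x rests on {3:x}
piece 5:z rests on {2:z}
piece 6:z rests on {5:z}
minimal pieces: {0:b}
ways to finish when only these pieces remain (= sum over removing one remaining piece with nothing left below it):
  1 left: {4}→1  {6}→1
  2 left: {3,4}→1  {4,6}→2  {5,6}→1
  3 left: {2,5,6}→1  {3,4,6}→3  {4,5,6}→3
  4 left: {2,4,5,6}→4  {3,4,5,6}→6
  5 left: {2,3,4,5,6}→10
  placing 0:b first → 10 extensions

10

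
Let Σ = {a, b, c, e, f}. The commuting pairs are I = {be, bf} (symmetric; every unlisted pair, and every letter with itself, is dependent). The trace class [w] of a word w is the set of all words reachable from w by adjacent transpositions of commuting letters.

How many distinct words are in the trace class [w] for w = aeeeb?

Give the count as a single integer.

4

piece 0:a — minimal
piece 1:e rests on {0:a}
piece 2:e rests on {1:e}
piece 3:e rests on {2:e}
piece 4:b rests on {0:a}
minimal pieces: {0:a}
ways to finish when only these pieces remain (= sum over removing one remaining piece with nothing left below it):
  1 left: {3}→1  {4}→1
  2 left: {2,3}→1  {3,4}→2
  3 left: {1,2,3}→1  {2,3,4}→3
  placing 0:a first → 4 extensions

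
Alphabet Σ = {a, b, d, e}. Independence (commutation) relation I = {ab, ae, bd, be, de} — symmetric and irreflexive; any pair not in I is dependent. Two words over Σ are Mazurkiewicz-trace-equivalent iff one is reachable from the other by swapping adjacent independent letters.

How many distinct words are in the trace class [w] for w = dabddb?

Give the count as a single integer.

drop 0:d onto floor
drop 1:a onto {0:d}
drop 2:b onto floor
drop 3:d onto {1:a}
drop 4:d onto {3:d}
drop 5:b onto {2:b}
ground layer = {0:d, 2:b}
drop-orders for the pieces not yet dropped (sum over which currently-grounded one goes next):
  1 to go: {4} 1  {5} 1
  2 to go: {2,5} 1  {3,4} 1  {4,5} 2
  3 to go: {1,3,4} 1  {2,4,5} 3  {3,4,5} 3
  4 to go: {0,1,3,4} 1  {1,3,4,5} 4  {2,3,4,5} 6
  if 0:d drops first: 10 orders
  if 2:b drops first: 5 orders
heap linearizations: 15

15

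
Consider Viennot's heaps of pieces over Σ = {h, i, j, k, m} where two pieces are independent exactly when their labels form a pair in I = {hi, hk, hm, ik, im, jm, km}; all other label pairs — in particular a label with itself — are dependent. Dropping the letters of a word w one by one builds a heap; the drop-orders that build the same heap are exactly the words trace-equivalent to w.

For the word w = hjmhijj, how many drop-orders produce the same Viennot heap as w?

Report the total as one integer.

14

drop 0:h onto floor
drop 1:j onto {0:h}
drop 2:m onto floor
drop 3:h onto {1:j}
drop 4:i onto {1:j}
drop 5:j onto {3:h, 4:i}
drop 6:j onto {5:j}
ground layer = {0:h, 2:m}
drop-orders for the pieces not yet dropped (sum over which currently-grounded one goes next):
  1 to go: {2} 1  {6} 1
  2 to go: {2,6} 2  {5,6} 1
  3 to go: {2,5,6} 3  {3,5,6} 1  {4,5,6} 1
  4 to go: {2,3,5,6} 4  {2,4,5,6} 4  {3,4,5,6} 2
  5 to go: {1,3,4,5,6} 2  {2,3,4,5,6} 10
  if 0:h drops first: 12 orders
  if 2:m drops first: 2 orders
heap linearizations: 14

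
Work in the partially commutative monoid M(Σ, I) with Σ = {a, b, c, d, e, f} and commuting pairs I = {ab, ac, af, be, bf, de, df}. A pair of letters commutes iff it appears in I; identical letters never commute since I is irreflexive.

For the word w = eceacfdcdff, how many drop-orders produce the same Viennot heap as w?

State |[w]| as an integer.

drop 0:e onto floor
drop 1:c onto {0:e}
drop 2:e onto {1:c}
drop 3:a onto {2:e}
drop 4:c onto {2:e}
drop 5:f onto {4:c}
drop 6:d onto {3:a, 4:c}
drop 7:c onto {5:f, 6:d}
drop 8:d onto {7:c}
drop 9:f onto {7:c}
drop 10:f onto {9:f}
ground layer = {0:e}
drop-orders for the pieces not yet dropped (sum over which currently-grounded one goes next):
  1 to go: {8} 1  {10} 1
  2 to go: {8,10} 2  {9,10} 1
  3 to go: {8,9,10} 3
  4 to go: {7,8,9,10} 3
  5 to go: {5,7,8,9,10} 3  {6,7,8,9,10} 3
  6 to go: {3,6,7,8,9,10} 3  {5,6,7,8,9,10} 6
  7 to go: {3,5,6,7,8,9,10} 9  {4,5,6,7,8,9,10} 6
  8 to go: {3,4,5,6,7,8,9,10} 15
  9 to go: {2,3,4,5,6,7,8,9,10} 15
  if 0:e drops first: 15 orders

15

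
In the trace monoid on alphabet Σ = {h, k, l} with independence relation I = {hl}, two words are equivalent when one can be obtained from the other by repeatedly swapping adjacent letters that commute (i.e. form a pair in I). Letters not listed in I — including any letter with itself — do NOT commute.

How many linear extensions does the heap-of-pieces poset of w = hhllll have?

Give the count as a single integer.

15

#0=h has no predecessor
#1=h depends on [0:h]
#2=l has no predecessor
#3=l depends on [2:l]
#4=l depends on [3:l]
#5=l depends on [4:l]
sources: [0:h, 2:l]
N(rest) = Σ N(rest − s) over sources s of rest; N(one piece) = 1:
  size 1 → [1]=1  [5]=1
  size 2 → [0,1]=1  [1,5]=2  [4,5]=1
  size 3 → [0,1,5]=3  [1,4,5]=3  [3,4,5]=1
  size 4 → [0,1,4,5]=6  [1,3,4,5]=4  [2,3,4,5]=1
  first=0(h) contributes 5
  first=2(l) contributes 10
|[w]| = 15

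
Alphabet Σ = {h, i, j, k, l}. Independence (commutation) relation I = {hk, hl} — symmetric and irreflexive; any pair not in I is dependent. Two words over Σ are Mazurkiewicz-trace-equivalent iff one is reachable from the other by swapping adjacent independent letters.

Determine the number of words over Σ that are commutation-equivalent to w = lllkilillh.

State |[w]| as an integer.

#0=l has no predecessor
#1=l depends on [0:l]
#2=l depends on [1:l]
#3=k depends on [2:l]
#4=i depends on [3:k]
#5=l depends on [4:i]
#6=i depends on [5:l]
#7=l depends on [6:i]
#8=l depends on [7:l]
#9=h depends on [6:i]
sources: [0:l]
N(rest) = Σ N(rest − s) over sources s of rest; N(one piece) = 1:
  size 1 → [8]=1  [9]=1
  size 2 → [7,8]=1  [8,9]=2
  size 3 → [7,8,9]=3
  size 4 → [6,7,8,9]=3
  size 5 → [5,6,7,8,9]=3
  size 6 → [4,5,6,7,8,9]=3
  size 7 → [3,4,5,6,7,8,9]=3
  size 8 → [2,3,4,5,6,7,8,9]=3
  first=0(l) contributes 3

3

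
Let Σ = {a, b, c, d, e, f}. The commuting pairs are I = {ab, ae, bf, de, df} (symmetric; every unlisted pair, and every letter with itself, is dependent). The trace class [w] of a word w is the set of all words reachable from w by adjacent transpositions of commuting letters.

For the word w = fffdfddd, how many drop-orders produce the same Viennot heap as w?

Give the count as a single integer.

70

0(f) covers ∅
1(f) covers 0:f
2(f) covers 1:f
3(d) covers ∅
4(f) covers 2:f
5(d) covers 3:d
6(d) covers 5:d
7(d) covers 6:d
floor of heap: 0:f, 3:d
completions by unplaced set U, small U first (add the entries for U minus each lowest piece of U):
  |U|=1: {4}:1  {7}:1
  |U|=2: {2,4}:1  {4,7}:2  {6,7}:1
  |U|=3: {1,2,4}:1  {2,4,7}:3  {4,6,7}:3  {5,6,7}:1
  |U|=4: {0,1,2,4}:1  {1,2,4,7}:4  {2,4,6,7}:6  {3,5,6,7}:1  {4,5,6,7}:4
  |U|=5: {0,1,2,4,7}:5  {1,2,4,6,7}:10  {2,4,5,6,7}:10  {3,4,5,6,7}:5
  |U|=6: {0,1,2,4,6,7}:15  {1,2,4,5,6,7}:20  {2,3,4,5,6,7}:15
  start at 0(f): 35
  start at 3(d): 35
sum over floor = 70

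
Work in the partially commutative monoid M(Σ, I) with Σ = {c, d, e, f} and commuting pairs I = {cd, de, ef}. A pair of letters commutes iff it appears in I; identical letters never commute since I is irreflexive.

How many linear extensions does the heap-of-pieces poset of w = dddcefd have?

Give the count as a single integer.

18

#0=d has no predecessor
#1=d depends on [0:d]
#2=d depends on [1:d]
#3=c has no predecessor
#4=e depends on [3:c]
#5=f depends on [2:d, 3:c]
#6=d depends on [5:f]
sources: [0:d, 3:c]
N(rest) = Σ N(rest − s) over sources s of rest; N(one piece) = 1:
  size 1 → [4]=1  [6]=1
  size 2 → [4,6]=2  [5,6]=1
  size 3 → [2,5,6]=1  [4,5,6]=3
  size 4 → [1,2,5,6]=1  [2,4,5,6]=4  [3,4,5,6]=3
  size 5 → [0,1,2,5,6]=1  [1,2,4,5,6]=5  [2,3,4,5,6]=7
  first=0(d) contributes 12
  first=3(c) contributes 6
|[w]| = 18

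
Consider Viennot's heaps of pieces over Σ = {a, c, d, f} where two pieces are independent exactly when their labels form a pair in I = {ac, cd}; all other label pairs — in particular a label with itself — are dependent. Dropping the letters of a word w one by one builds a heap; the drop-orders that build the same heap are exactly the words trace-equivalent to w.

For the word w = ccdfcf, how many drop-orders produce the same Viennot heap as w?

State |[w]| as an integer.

piece 0:c — minimal
piece 1:c rests on {0:c}
piece 2:d — minimal
piece 3:f rests on {1:c, 2:d}
piece 4:c rests on {3:f}
piece 5:f rests on {4:c}
minimal pieces: {0:c, 2:d}
ways to finish when only these pieces remain (= sum over removing one remaining piece with nothing left below it):
  1 left: {5}→1
  2 left: {4,5}→1
  3 left: {3,4,5}→1
  4 left: {1,3,4,5}→1  {2,3,4,5}→1
  placing 0:c first → 2 extensions
  placing 2:d first → 1 extensions
total linear extensions = 3

3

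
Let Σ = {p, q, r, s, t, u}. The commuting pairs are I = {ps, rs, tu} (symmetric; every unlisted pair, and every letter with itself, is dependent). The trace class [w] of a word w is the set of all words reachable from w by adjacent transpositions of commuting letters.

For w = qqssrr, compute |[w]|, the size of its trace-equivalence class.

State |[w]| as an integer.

6

drop 0:q onto floor
drop 1:q onto {0:q}
drop 2:s onto {1:q}
drop 3:s onto {2:s}
drop 4:r onto {1:q}
drop 5:r onto {4:r}
ground layer = {0:q}
drop-orders for the pieces not yet dropped (sum over which currently-grounded one goes next):
  1 to go: {3} 1  {5} 1
  2 to go: {2,3} 1  {3,5} 2  {4,5} 1
  3 to go: {2,3,5} 3  {3,4,5} 3
  4 to go: {2,3,4,5} 6
  if 0:q drops first: 6 orders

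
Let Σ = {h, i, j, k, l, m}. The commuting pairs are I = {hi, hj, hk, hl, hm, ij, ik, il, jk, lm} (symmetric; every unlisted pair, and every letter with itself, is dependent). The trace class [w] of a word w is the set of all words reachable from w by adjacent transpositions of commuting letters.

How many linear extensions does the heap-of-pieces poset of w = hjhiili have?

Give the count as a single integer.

210

drop 0:h onto floor
drop 1:j onto floor
drop 2:h onto {0:h}
drop 3:i onto floor
drop 4:i onto {3:i}
drop 5:l onto {1:j}
drop 6:i onto {4:i}
ground layer = {0:h, 1:j, 3:i}
drop-orders for the pieces not yet dropped (sum over which currently-grounded one goes next):
  1 to go: {2} 1  {5} 1  {6} 1
  2 to go: {0,2} 1  {1,5} 1  {2,5} 2  {2,6} 2  {4,6} 1  {5,6} 2
  3 to go: {0,2,5} 3  {0,2,6} 3  {1,2,5} 3  {1,5,6} 3  {2,4,6} 3  {2,5,6} 6  {3,4,6} 1  {4,5,6} 3
  4 to go: {0,1,2,5} 6  {0,2,4,6} 6  {0,2,5,6} 12  {1,2,5,6} 12  {1,4,5,6} 6  {2,3,4,6} 4  {2,4,5,6} 12  {3,4,5,6} 4
  5 to go: {0,1,2,5,6} 30  {0,2,3,4,6} 10  {0,2,4,5,6} 30  {1,2,4,5,6} 30  {1,3,4,5,6} 10  {2,3,4,5,6} 20
  if 0:h drops first: 60 orders
  if 1:j drops first: 60 orders
  if 3:i drops first: 90 orders
heap linearizations: 210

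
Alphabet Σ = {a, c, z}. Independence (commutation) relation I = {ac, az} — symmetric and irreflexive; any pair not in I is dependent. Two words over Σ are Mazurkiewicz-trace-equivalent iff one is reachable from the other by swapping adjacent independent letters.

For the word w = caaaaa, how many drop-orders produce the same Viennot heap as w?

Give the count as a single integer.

6

0(c) covers ∅
1(a) covers ∅
2(a) covers 1:a
3(a) covers 2:a
4(a) covers 3:a
5(a) covers 4:a
floor of heap: 0:c, 1:a
completions by unplaced set U, small U first (add the entries for U minus each lowest piece of U):
  |U|=1: {0}:1  {5}:1
  |U|=2: {0,5}:2  {4,5}:1
  |U|=3: {0,4,5}:3  {3,4,5}:1
  |U|=4: {0,3,4,5}:4  {2,3,4,5}:1
  start at 0(c): 1
  start at 1(a): 5
sum over floor = 6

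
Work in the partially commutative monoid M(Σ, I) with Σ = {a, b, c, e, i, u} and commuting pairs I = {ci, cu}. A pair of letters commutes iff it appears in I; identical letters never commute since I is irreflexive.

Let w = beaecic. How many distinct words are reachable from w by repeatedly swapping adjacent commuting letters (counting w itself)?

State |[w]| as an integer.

piece 0:b — minimal
piece 1:e rests on {0:b}
piece 2:a rests on {1:e}
piece 3:e rests on {2:a}
piece 4:c rests on {3:e}
piece 5:i rests on {3:e}
piece 6:c rests on {4:c}
minimal pieces: {0:b}
ways to finish when only these pieces remain (= sum over removing one remaining piece with nothing left below it):
  1 left: {5}→1  {6}→1
  2 left: {4,6}→1  {5,6}→2
  3 left: {4,5,6}→3
  4 left: {3,4,5,6}→3
  5 left: {2,3,4,5,6}→3
  placing 0:b first → 3 extensions

3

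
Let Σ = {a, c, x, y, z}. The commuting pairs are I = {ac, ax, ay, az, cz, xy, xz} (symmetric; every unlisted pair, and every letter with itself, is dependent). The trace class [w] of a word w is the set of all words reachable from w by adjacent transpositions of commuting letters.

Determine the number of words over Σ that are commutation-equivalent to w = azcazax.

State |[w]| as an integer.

210

0(a) covers ∅
1(z) covers ∅
2(c) covers ∅
3(a) covers 0:a
4(z) covers 1:z
5(a) covers 3:a
6(x) covers 2:c
floor of heap: 0:a, 1:z, 2:c
completions by unplaced set U, small U first (add the entries for U minus each lowest piece of U):
  |U|=1: {4}:1  {5}:1  {6}:1
  |U|=2: {1,4}:1  {2,6}:1  {3,5}:1  {4,5}:2  {4,6}:2  {5,6}:2
  |U|=3: {0,3,5}:1  {1,4,5}:3  {1,4,6}:3  {2,4,6}:3  {2,5,6}:3  {3,4,5}:3  {3,5,6}:3  {4,5,6}:6
  |U|=4: {0,3,4,5}:4  {0,3,5,6}:4  {1,2,4,6}:6  {1,3,4,5}:6  {1,4,5,6}:12  {2,3,5,6}:6  {2,4,5,6}:12  {3,4,5,6}:12
  |U|=5: {0,1,3,4,5}:10  {0,2,3,5,6}:10  {0,3,4,5,6}:20  {1,2,4,5,6}:30  {1,3,4,5,6}:30  {2,3,4,5,6}:30
  start at 0(a): 90
  start at 1(z): 60
  start at 2(c): 60
sum over floor = 210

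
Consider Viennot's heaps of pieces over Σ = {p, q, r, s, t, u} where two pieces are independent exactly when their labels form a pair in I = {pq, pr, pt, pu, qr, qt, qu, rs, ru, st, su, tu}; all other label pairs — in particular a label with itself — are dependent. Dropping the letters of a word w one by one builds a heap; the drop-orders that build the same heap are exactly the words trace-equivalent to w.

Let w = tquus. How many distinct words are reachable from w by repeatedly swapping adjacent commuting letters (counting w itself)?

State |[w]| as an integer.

0(t) covers ∅
1(q) covers ∅
2(u) covers ∅
3(u) covers 2:u
4(s) covers 1:q
floor of heap: 0:t, 1:q, 2:u
completions by unplaced set U, small U first (add the entries for U minus each lowest piece of U):
  |U|=1: {0}:1  {3}:1  {4}:1
  |U|=2: {0,3}:2  {0,4}:2  {1,4}:1  {2,3}:1  {3,4}:2
  |U|=3: {0,1,4}:3  {0,2,3}:3  {0,3,4}:6  {1,3,4}:3  {2,3,4}:3
  start at 0(t): 6
  start at 1(q): 12
  start at 2(u): 12
sum over floor = 30

30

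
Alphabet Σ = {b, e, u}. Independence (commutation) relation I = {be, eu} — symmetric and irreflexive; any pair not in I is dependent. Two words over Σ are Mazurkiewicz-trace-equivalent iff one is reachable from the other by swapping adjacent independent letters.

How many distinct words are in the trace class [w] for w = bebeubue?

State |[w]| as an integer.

56

drop 0:b onto floor
drop 1:e onto floor
drop 2:b onto {0:b}
drop 3:e onto {1:e}
drop 4:u onto {2:b}
drop 5:b onto {4:u}
drop 6:u onto {5:b}
drop 7:e onto {3:e}
ground layer = {0:b, 1:e}
drop-orders for the pieces not yet dropped (sum over which currently-grounded one goes next):
  1 to go: {6} 1  {7} 1
  2 to go: {3,7} 1  {5,6} 1  {6,7} 2
  3 to go: {1,3,7} 1  {3,6,7} 3  {4,5,6} 1  {5,6,7} 3
  4 to go: {1,3,6,7} 4  {2,4,5,6} 1  {3,5,6,7} 6  {4,5,6,7} 4
  5 to go: {0,2,4,5,6} 1  {1,3,5,6,7} 10  {2,4,5,6,7} 5  {3,4,5,6,7} 10
  6 to go: {0,2,4,5,6,7} 6  {1,3,4,5,6,7} 20  {2,3,4,5,6,7} 15
  if 0:b drops first: 35 orders
  if 1:e drops first: 21 orders
heap linearizations: 56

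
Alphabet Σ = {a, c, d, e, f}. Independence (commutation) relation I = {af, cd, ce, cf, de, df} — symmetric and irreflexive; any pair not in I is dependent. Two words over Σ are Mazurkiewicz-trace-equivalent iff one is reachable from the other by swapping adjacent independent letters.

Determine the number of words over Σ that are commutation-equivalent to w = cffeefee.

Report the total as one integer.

#0=c has no predecessor
#1=f has no predecessor
#2=f depends on [1:f]
#3=e depends on [2:f]
#4=e depends on [3:e]
#5=f depends on [4:e]
#6=e depends on [5:f]
#7=e depends on [6:e]
sources: [0:c, 1:f]
N(rest) = Σ N(rest − s) over sources s of rest; N(one piece) = 1:
  size 1 → [0]=1  [7]=1
  size 2 → [0,7]=2  [6,7]=1
  size 3 → [0,6,7]=3  [5,6,7]=1
  size 4 → [0,5,6,7]=4  [4,5,6,7]=1
  size 5 → [0,4,5,6,7]=5  [3,4,5,6,7]=1
  size 6 → [0,3,4,5,6,7]=6  [2,3,4,5,6,7]=1
  first=0(c) contributes 1
  first=1(f) contributes 7
|[w]| = 8

8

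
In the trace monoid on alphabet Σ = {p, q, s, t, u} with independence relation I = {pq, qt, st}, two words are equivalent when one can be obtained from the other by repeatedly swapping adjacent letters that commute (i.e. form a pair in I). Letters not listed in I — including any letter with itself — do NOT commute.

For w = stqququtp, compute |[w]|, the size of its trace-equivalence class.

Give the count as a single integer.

#0=s has no predecessor
#1=t has no predecessor
#2=q depends on [0:s]
#3=q depends on [2:q]
#4=u depends on [1:t, 3:q]
#5=q depends on [4:u]
#6=u depends on [5:q]
#7=t depends on [6:u]
#8=p depends on [7:t]
sources: [0:s, 1:t]
N(rest) = Σ N(rest − s) over sources s of rest; N(one piece) = 1:
  size 1 → [8]=1
  size 2 → [7,8]=1
  size 3 → [6,7,8]=1
  size 4 → [5,6,7,8]=1
  size 5 → [4,5,6,7,8]=1
  size 6 → [1,4,5,6,7,8]=1  [3,4,5,6,7,8]=1
  size 7 → [1,3,4,5,6,7,8]=2  [2,3,4,5,6,7,8]=1
  first=0(s) contributes 3
  first=1(t) contributes 1
|[w]| = 4

4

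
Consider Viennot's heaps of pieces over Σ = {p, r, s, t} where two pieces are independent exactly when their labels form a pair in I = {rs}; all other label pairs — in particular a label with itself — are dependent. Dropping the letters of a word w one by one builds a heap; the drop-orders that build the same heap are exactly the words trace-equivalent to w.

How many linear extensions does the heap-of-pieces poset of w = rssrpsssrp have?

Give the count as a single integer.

0(r) covers ∅
1(s) covers ∅
2(s) covers 1:s
3(r) covers 0:r
4(p) covers 2:s, 3:r
5(s) covers 4:p
6(s) covers 5:s
7(s) covers 6:s
8(r) covers 4:p
9(p) covers 7:s, 8:r
floor of heap: 0:r, 1:s
completions by unplaced set U, small U first (add the entries for U minus each lowest piece of U):
  |U|=1: {9}:1
  |U|=2: {7,9}:1  {8,9}:1
  |U|=3: {6,7,9}:1  {7,8,9}:2
  |U|=4: {5,6,7,9}:1  {6,7,8,9}:3
  |U|=5: {5,6,7,8,9}:4
  |U|=6: {4,5,6,7,8,9}:4
  |U|=7: {2,4,5,6,7,8,9}:4  {3,4,5,6,7,8,9}:4
  |U|=8: {0,3,4,5,6,7,8,9}:4  {1,2,4,5,6,7,8,9}:4  {2,3,4,5,6,7,8,9}:8
  start at 0(r): 12
  start at 1(s): 12
sum over floor = 24

24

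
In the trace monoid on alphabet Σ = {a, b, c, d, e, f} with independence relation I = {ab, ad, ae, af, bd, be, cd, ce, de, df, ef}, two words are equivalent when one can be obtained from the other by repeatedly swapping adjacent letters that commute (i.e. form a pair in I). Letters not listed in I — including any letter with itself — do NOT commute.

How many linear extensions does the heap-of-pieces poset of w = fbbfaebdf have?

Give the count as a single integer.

504

#0=f has no predecessor
#1=b depends on [0:f]
#2=b depends on [1:b]
#3=f depends on [2:b]
#4=a has no predecessor
#5=e has no predecessor
#6=b depends on [3:f]
#7=d has no predecessor
#8=f depends on [6:b]
sources: [0:f, 4:a, 5:e, 7:d]
N(rest) = Σ N(rest − s) over sources s of rest; N(one piece) = 1:
  size 1 → [4]=1  [5]=1  [7]=1  [8]=1
  size 2 → [4,5]=2  [4,7]=2  [4,8]=2  [5,7]=2  [5,8]=2  [6,8]=1  [7,8]=2
  size 3 → [3,6,8]=1  [4,5,7]=6  [4,5,8]=6  [4,6,8]=3  [4,7,8]=6  [5,6,8]=3  [5,7,8]=6  [6,7,8]=3
  size 4 → [2,3,6,8]=1  [3,4,6,8]=4  [3,5,6,8]=4  [3,6,7,8]=4  [4,5,6,8]=12  [4,5,7,8]=24  [4,6,7,8]=12  [5,6,7,8]=12
  size 5 → [1,2,3,6,8]=1  [2,3,4,6,8]=5  [2,3,5,6,8]=5  [2,3,6,7,8]=5  [3,4,5,6,8]=20  [3,4,6,7,8]=20  [3,5,6,7,8]=20  [4,5,6,7,8]=60
  size 6 → [0,1,2,3,6,8]=1  [1,2,3,4,6,8]=6  [1,2,3,5,6,8]=6  [1,2,3,6,7,8]=6  [2,3,4,5,6,8]=30  [2,3,4,6,7,8]=30  [2,3,5,6,7,8]=30  [3,4,5,6,7,8]=120
  size 7 → [0,1,2,3,4,6,8]=7  [0,1,2,3,5,6,8]=7  [0,1,2,3,6,7,8]=7  [1,2,3,4,5,6,8]=42  [1,2,3,4,6,7,8]=42  [1,2,3,5,6,7,8]=42  [2,3,4,5,6,7,8]=210
  first=0(f) contributes 336
  first=4(a) contributes 56
  first=5(e) contributes 56
  first=7(d) contributes 56
|[w]| = 504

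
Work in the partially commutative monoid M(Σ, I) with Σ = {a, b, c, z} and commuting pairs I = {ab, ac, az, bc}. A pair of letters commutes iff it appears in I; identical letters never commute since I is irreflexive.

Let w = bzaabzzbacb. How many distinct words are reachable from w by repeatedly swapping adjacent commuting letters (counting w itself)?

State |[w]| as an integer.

piece 0:b — minimal
piece 1:z rests on {0:b}
piece 2:a — minimal
piece 3:a rests on {2:a}
piece 4:b rests on {1:z}
piece 5:z rests on {4:b}
piece 6:z rests on {5:z}
piece 7:b rests on {6:z}
piece 8:a rests on {3:a}
piece 9:c rests on {6:z}
piece 10:b rests on {7:b}
minimal pieces: {0:b, 2:a}
ways to finish when only these pieces remain (= sum over removing one remaining piece with nothing left below it):
  1 left: {8}→1  {9}→1  {10}→1
  2 left: {3,8}→1  {7,10}→1  {8,9}→2  {8,10}→2  {9,10}→2
  3 left: {2,3,8}→1  {3,8,9}→3  {3,8,10}→3  {7,8,10}→3  {7,9,10}→3  {8,9,10}→6
  4 left: {2,3,8,9}→4  {2,3,8,10}→4  {3,7,8,10}→6  {3,8,9,10}→12  {6,7,9,10}→3  {7,8,9,10}→12
  5 left: {2,3,7,8,10}→10  {2,3,8,9,10}→20  {3,7,8,9,10}→30  {5,6,7,9,10}→3  {6,7,8,9,10}→15
  6 left: {2,3,7,8,9,10}→60  {3,6,7,8,9,10}→45  {4,5,6,7,9,10}→3  {5,6,7,8,9,10}→18
  7 left: {1,4,5,6,7,9,10}→3  {2,3,6,7,8,9,10}→105  {3,5,6,7,8,9,10}→63  {4,5,6,7,8,9,10}→21
  8 left: {0,1,4,5,6,7,9,10}→3  {1,4,5,6,7,8,9,10}→24  {2,3,5,6,7,8,9,10}→168  {3,4,5,6,7,8,9,10}→84
  9 left: {0,1,4,5,6,7,8,9,10}→27  {1,3,4,5,6,7,8,9,10}→108  {2,3,4,5,6,7,8,9,10}→252
  placing 0:b first → 360 extensions
  placing 2:a first → 135 extensions
total linear extensions = 495

495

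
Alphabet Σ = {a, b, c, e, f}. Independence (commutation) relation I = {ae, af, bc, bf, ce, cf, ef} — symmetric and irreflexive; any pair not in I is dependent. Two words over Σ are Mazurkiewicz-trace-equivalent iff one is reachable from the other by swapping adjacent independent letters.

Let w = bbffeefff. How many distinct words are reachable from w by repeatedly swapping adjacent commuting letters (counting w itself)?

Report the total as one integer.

126

0(b) covers ∅
1(b) covers 0:b
2(f) covers ∅
3(f) covers 2:f
4(e) covers 1:b
5(e) covers 4:e
6(f) covers 3:f
7(f) covers 6:f
8(f) covers 7:f
floor of heap: 0:b, 2:f
completions by unplaced set U, small U first (add the entries for U minus each lowest piece of U):
  |U|=1: {5}:1  {8}:1
  |U|=2: {4,5}:1  {5,8}:2  {7,8}:1
  |U|=3: {1,4,5}:1  {4,5,8}:3  {5,7,8}:3  {6,7,8}:1
  |U|=4: {0,1,4,5}:1  {1,4,5,8}:4  {3,6,7,8}:1  {4,5,7,8}:6  {5,6,7,8}:4
  |U|=5: {0,1,4,5,8}:5  {1,4,5,7,8}:10  {2,3,6,7,8}:1  {3,5,6,7,8}:5  {4,5,6,7,8}:10
  |U|=6: {0,1,4,5,7,8}:15  {1,4,5,6,7,8}:20  {2,3,5,6,7,8}:6  {3,4,5,6,7,8}:15
  |U|=7: {0,1,4,5,6,7,8}:35  {1,3,4,5,6,7,8}:35  {2,3,4,5,6,7,8}:21
  start at 0(b): 56
  start at 2(f): 70
sum over floor = 126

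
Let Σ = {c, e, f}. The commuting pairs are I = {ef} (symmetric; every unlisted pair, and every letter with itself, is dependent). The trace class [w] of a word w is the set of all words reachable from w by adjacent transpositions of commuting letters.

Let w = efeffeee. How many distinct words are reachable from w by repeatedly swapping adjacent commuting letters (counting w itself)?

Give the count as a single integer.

piece 0:e — minimal
piece 1:f — minimal
piece 2:e rests on {0:e}
piece 3:f rests on {1:f}
piece 4:f rests on {3:f}
piece 5:e rests on {2:e}
piece 6:e rests on {5:e}
piece 7:e rests on {6:e}
minimal pieces: {0:e, 1:f}
ways to finish when only these pieces remain (= sum over removing one remaining piece with nothing left below it):
  1 left: {4}→1  {7}→1
  2 left: {3,4}→1  {4,7}→2  {6,7}→1
  3 left: {1,3,4}→1  {3,4,7}→3  {4,6,7}→3  {5,6,7}→1
  4 left: {1,3,4,7}→4  {2,5,6,7}→1  {3,4,6,7}→6  {4,5,6,7}→4
  5 left: {0,2,5,6,7}→1  {1,3,4,6,7}→10  {2,4,5,6,7}→5  {3,4,5,6,7}→10
  6 left: {0,2,4,5,6,7}→6  {1,3,4,5,6,7}→20  {2,3,4,5,6,7}→15
  placing 0:e first → 35 extensions
  placing 1:f first → 21 extensions
total linear extensions = 56

56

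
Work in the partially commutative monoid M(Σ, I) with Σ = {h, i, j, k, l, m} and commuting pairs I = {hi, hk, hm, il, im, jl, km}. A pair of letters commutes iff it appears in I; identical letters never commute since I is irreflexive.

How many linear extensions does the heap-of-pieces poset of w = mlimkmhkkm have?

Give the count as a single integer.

drop 0:m onto floor
drop 1:l onto {0:m}
drop 2:i onto floor
drop 3:m onto {1:l}
drop 4:k onto {1:l, 2:i}
drop 5:m onto {3:m}
drop 6:h onto {1:l}
drop 7:k onto {4:k}
drop 8:k onto {7:k}
drop 9:m onto {5:m}
ground layer = {0:m, 2:i}
drop-orders for the pieces not yet dropped (sum over which currently-grounded one goes next):
  1 to go: {6} 1  {8} 1  {9} 1
  2 to go: {5,9} 1  {6,8} 2  {6,9} 2  {7,8} 1  {8,9} 2
  3 to go: {3,5,9} 1  {4,7,8} 1  {5,6,9} 3  {5,8,9} 3  {6,7,8} 3  {6,8,9} 6  {7,8,9} 3
  4 to go: {2,4,7,8} 1  {3,5,6,9} 4  {3,5,8,9} 4  {4,6,7,8} 4  {4,7,8,9} 4  {5,6,8,9} 12  {5,7,8,9} 6  {6,7,8,9} 12
  5 to go: {2,4,6,7,8} 5  {2,4,7,8,9} 5  {3,5,6,8,9} 20  {3,5,7,8,9} 10  {4,5,7,8,9} 10  {4,6,7,8,9} 20  {5,6,7,8,9} 30
  6 to go: {2,4,5,7,8,9} 15  {2,4,6,7,8,9} 30  {3,4,5,7,8,9} 20  {3,5,6,7,8,9} 60  {4,5,6,7,8,9} 60
  7 to go: {2,3,4,5,7,8,9} 35  {2,4,5,6,7,8,9} 105  {3,4,5,6,7,8,9} 140
  8 to go: {1,3,4,5,6,7,8,9} 140  {2,3,4,5,6,7,8,9} 280
  if 0:m drops first: 420 orders
  if 2:i drops first: 140 orders
heap linearizations: 560

560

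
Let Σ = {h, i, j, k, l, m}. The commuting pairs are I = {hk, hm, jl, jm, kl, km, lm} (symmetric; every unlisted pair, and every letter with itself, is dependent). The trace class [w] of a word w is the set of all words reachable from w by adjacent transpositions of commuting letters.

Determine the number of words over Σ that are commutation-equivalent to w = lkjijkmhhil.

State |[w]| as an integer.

piece 0:l — minimal
piece 1:k — minimal
piece 2:j rests on {1:k}
piece 3:i rests on {0:l, 2:j}
piece 4:j rests on {3:i}
piece 5:k rests on {4:j}
piece 6:m rests on {3:i}
piece 7:h rests on {4:j}
piece 8:h rests on {7:h}
piece 9:i rests on {5:k, 6:m, 8:h}
piece 10:l rests on {9:i}
minimal pieces: {0:l, 1:k}
ways to finish when only these pieces remain (= sum over removing one remaining piece with nothing left below it):
  1 left: {10}→1
  2 left: {9,10}→1
  3 left: {5,9,10}→1  {6,9,10}→1  {8,9,10}→1
  4 left: {5,6,9,10}→2  {5,8,9,10}→2  {6,8,9,10}→2  {7,8,9,10}→1
  5 left: {5,6,8,9,10}→6  {5,7,8,9,10}→3  {6,7,8,9,10}→3
  6 left: {4,5,7,8,9,10}→3  {5,6,7,8,9,10}→12
  7 left: {4,5,6,7,8,9,10}→15
  8 left: {3,4,5,6,7,8,9,10}→15
  9 left: {0,3,4,5,6,7,8,9,10}→15  {2,3,4,5,6,7,8,9,10}→15
  placing 0:l first → 15 extensions
  placing 1:k first → 30 extensions
total linear extensions = 45

45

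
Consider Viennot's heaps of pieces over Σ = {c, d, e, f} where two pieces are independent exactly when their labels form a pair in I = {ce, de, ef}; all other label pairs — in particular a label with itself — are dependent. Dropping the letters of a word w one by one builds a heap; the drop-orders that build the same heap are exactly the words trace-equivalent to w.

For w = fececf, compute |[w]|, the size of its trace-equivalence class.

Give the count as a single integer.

piece 0:f — minimal
piece 1:e — minimal
piece 2:c rests on {0:f}
piece 3:e rests on {1:e}
piece 4:c rests on {2:c}
piece 5:f rests on {4:c}
minimal pieces: {0:f, 1:e}
ways to finish when only these pieces remain (= sum over removing one remaining piece with nothing left below it):
  1 left: {3}→1  {5}→1
  2 left: {1,3}→1  {3,5}→2  {4,5}→1
  3 left: {1,3,5}→3  {2,4,5}→1  {3,4,5}→3
  4 left: {0,2,4,5}→1  {1,3,4,5}→6  {2,3,4,5}→4
  placing 0:f first → 10 extensions
  placing 1:e first → 5 extensions
total linear extensions = 15

15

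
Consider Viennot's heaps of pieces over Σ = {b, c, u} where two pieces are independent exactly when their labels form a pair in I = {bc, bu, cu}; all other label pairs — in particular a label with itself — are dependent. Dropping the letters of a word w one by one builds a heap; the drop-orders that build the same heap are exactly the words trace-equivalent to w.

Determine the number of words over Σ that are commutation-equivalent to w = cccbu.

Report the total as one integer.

piece 0:c — minimal
piece 1:c rests on {0:c}
piece 2:c rests on {1:c}
piece 3:b — minimal
piece 4:u — minimal
minimal pieces: {0:c, 3:b, 4:u}
ways to finish when only these pieces remain (= sum over removing one remaining piece with nothing left below it):
  1 left: {2}→1  {3}→1  {4}→1
  2 left: {1,2}→1  {2,3}→2  {2,4}→2  {3,4}→2
  3 left: {0,1,2}→1  {1,2,3}→3  {1,2,4}→3  {2,3,4}→6
  placing 0:c first → 12 extensions
  placing 3:b first → 4 extensions
  placing 4:u first → 4 extensions
total linear extensions = 20

20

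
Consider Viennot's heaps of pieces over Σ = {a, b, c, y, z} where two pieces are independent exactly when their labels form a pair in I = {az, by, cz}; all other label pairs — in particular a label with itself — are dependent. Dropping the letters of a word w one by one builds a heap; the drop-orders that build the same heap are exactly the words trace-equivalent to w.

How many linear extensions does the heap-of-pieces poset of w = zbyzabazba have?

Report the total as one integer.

0(z) covers ∅
1(b) covers 0:z
2(y) covers 0:z
3(z) covers 1:b, 2:y
4(a) covers 1:b, 2:y
5(b) covers 3:z, 4:a
6(a) covers 5:b
7(z) covers 5:b
8(b) covers 6:a, 7:z
9(a) covers 8:b
floor of heap: 0:z
completions by unplaced set U, small U first (add the entries for U minus each lowest piece of U):
  |U|=1: {9}:1
  |U|=2: {8,9}:1
  |U|=3: {6,8,9}:1  {7,8,9}:1
  |U|=4: {6,7,8,9}:2
  |U|=5: {5,6,7,8,9}:2
  |U|=6: {3,5,6,7,8,9}:2  {4,5,6,7,8,9}:2
  |U|=7: {3,4,5,6,7,8,9}:4
  |U|=8: {1,3,4,5,6,7,8,9}:4  {2,3,4,5,6,7,8,9}:4
  start at 0(z): 8

8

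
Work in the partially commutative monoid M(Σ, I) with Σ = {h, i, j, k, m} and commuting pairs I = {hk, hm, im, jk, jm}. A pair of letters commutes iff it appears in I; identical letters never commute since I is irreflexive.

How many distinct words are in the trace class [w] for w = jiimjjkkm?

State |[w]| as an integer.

#0=j has no predecessor
#1=i depends on [0:j]
#2=i depends on [1:i]
#3=m has no predecessor
#4=j depends on [2:i]
#5=j depends on [4:j]
#6=k depends on [2:i, 3:m]
#7=k depends on [6:k]
#8=m depends on [7:k]
sources: [0:j, 3:m]
N(rest) = Σ N(rest − s) over sources s of rest; N(one piece) = 1:
  size 1 → [5]=1  [8]=1
  size 2 → [4,5]=1  [5,8]=2  [7,8]=1
  size 3 → [4,5,8]=3  [5,7,8]=3  [6,7,8]=1
  size 4 → [3,6,7,8]=1  [4,5,7,8]=6  [5,6,7,8]=4
  size 5 → [3,5,6,7,8]=5  [4,5,6,7,8]=10
  size 6 → [2,4,5,6,7,8]=10  [3,4,5,6,7,8]=15
  size 7 → [1,2,4,5,6,7,8]=10  [2,3,4,5,6,7,8]=25
  first=0(j) contributes 35
  first=3(m) contributes 10
|[w]| = 45

45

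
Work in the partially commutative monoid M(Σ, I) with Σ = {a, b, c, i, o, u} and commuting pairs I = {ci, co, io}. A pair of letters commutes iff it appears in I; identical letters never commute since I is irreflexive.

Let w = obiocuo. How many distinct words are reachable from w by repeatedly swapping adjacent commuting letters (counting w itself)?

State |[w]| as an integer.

piece 0:o — minimal
piece 1:b rests on {0:o}
piece 2:i rests on {1:b}
piece 3:o rests on {1:b}
piece 4:c rests on {1:b}
piece 5:u rests on {2:i, 3:o, 4:c}
piece 6:o rests on {5:u}
minimal pieces: {0:o}
ways to finish when only these pieces remain (= sum over removing one remaining piece with nothing left below it):
  1 left: {6}→1
  2 left: {5,6}→1
  3 left: {2,5,6}→1  {3,5,6}→1  {4,5,6}→1
  4 left: {2,3,5,6}→2  {2,4,5,6}→2  {3,4,5,6}→2
  5 left: {2,3,4,5,6}→6
  placing 0:o first → 6 extensions

6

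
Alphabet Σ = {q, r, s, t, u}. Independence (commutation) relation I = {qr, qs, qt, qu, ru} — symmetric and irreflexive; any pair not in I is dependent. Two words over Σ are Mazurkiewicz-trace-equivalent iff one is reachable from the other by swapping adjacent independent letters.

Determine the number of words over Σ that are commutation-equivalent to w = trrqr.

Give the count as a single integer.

0(t) covers ∅
1(r) covers 0:t
2(r) covers 1:r
3(q) covers ∅
4(r) covers 2:r
floor of heap: 0:t, 3:q
completions by unplaced set U, small U first (add the entries for U minus each lowest piece of U):
  |U|=1: {3}:1  {4}:1
  |U|=2: {2,4}:1  {3,4}:2
  |U|=3: {1,2,4}:1  {2,3,4}:3
  start at 0(t): 4
  start at 3(q): 1
sum over floor = 5

5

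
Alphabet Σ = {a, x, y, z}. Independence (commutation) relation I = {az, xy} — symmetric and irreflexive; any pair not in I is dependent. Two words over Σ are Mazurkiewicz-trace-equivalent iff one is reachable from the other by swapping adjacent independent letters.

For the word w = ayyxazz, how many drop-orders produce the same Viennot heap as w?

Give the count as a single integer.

drop 0:a onto floor
drop 1:y onto {0:a}
drop 2:y onto {1:y}
drop 3:x onto {0:a}
drop 4:a onto {2:y, 3:x}
drop 5:z onto {2:y, 3:x}
drop 6:z onto {5:z}
ground layer = {0:a}
drop-orders for the pieces not yet dropped (sum over which currently-grounded one goes next):
  1 to go: {4} 1  {6} 1
  2 to go: {4,6} 2  {5,6} 1
  3 to go: {4,5,6} 3
  4 to go: {2,4,5,6} 3  {3,4,5,6} 3
  5 to go: {1,2,4,5,6} 3  {2,3,4,5,6} 6
  if 0:a drops first: 9 orders

9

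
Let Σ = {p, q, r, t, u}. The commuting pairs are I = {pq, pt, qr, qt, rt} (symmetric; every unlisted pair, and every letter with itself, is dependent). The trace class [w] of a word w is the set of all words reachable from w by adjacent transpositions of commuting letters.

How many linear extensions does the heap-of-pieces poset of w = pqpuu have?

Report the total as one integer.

0(p) covers ∅
1(q) covers ∅
2(p) covers 0:p
3(u) covers 1:q, 2:p
4(u) covers 3:u
floor of heap: 0:p, 1:q
completions by unplaced set U, small U first (add the entries for U minus each lowest piece of U):
  |U|=1: {4}:1
  |U|=2: {3,4}:1
  |U|=3: {1,3,4}:1  {2,3,4}:1
  start at 0(p): 2
  start at 1(q): 1
sum over floor = 3

3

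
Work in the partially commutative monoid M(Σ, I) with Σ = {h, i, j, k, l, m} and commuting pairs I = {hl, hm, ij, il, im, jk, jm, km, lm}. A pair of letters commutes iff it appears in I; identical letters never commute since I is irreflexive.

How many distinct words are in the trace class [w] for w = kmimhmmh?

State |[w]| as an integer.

#0=k has no predecessor
#1=m has no predecessor
#2=i depends on [0:k]
#3=m depends on [1:m]
#4=h depends on [2:i]
#5=m depends on [3:m]
#6=m depends on [5:m]
#7=h depends on [4:h]
sources: [0:k, 1:m]
N(rest) = Σ N(rest − s) over sources s of rest; N(one piece) = 1:
  size 1 → [6]=1  [7]=1
  size 2 → [4,7]=1  [5,6]=1  [6,7]=2
  size 3 → [2,4,7]=1  [3,5,6]=1  [4,6,7]=3  [5,6,7]=3
  size 4 → [0,2,4,7]=1  [1,3,5,6]=1  [2,4,6,7]=4  [3,5,6,7]=4  [4,5,6,7]=6
  size 5 → [0,2,4,6,7]=5  [1,3,5,6,7]=5  [2,4,5,6,7]=10  [3,4,5,6,7]=10
  size 6 → [0,2,4,5,6,7]=15  [1,3,4,5,6,7]=15  [2,3,4,5,6,7]=20
  first=0(k) contributes 35
  first=1(m) contributes 35
|[w]| = 70

70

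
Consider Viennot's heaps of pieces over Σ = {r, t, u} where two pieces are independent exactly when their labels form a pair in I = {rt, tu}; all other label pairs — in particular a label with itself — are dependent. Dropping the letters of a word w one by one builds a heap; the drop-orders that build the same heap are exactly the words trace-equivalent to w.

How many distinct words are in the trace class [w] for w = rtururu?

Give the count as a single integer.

7

drop 0:r onto floor
drop 1:t onto floor
drop 2:u onto {0:r}
drop 3:r onto {2:u}
drop 4:u onto {3:r}
drop 5:r onto {4:u}
drop 6:u onto {5:r}
ground layer = {0:r, 1:t}
drop-orders for the pieces not yet dropped (sum over which currently-grounded one goes next):
  1 to go: {1} 1  {6} 1
  2 to go: {1,6} 2  {5,6} 1
  3 to go: {1,5,6} 3  {4,5,6} 1
  4 to go: {1,4,5,6} 4  {3,4,5,6} 1
  5 to go: {1,3,4,5,6} 5  {2,3,4,5,6} 1
  if 0:r drops first: 6 orders
  if 1:t drops first: 1 orders
heap linearizations: 7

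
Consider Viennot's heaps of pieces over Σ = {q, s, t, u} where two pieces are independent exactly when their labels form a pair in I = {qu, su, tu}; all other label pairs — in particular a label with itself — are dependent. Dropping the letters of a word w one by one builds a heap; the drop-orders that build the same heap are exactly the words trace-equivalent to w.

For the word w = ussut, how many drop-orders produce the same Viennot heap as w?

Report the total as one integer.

piece 0:u — minimal
piece 1:s — minimal
piece 2:s rests on {1:s}
piece 3:u rests on {0:u}
piece 4:t rests on {2:s}
minimal pieces: {0:u, 1:s}
ways to finish when only these pieces remain (= sum over removing one remaining piece with nothing left below it):
  1 left: {3}→1  {4}→1
  2 left: {0,3}→1  {2,4}→1  {3,4}→2
  3 left: {0,3,4}→3  {1,2,4}→1  {2,3,4}→3
  placing 0:u first → 4 extensions
  placing 1:s first → 6 extensions
total linear extensions = 10

10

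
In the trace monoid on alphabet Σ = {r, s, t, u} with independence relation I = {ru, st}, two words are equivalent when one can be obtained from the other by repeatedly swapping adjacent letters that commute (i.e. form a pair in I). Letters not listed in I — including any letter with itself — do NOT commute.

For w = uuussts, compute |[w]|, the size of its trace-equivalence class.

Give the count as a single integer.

drop 0:u onto floor
drop 1:u onto {0:u}
drop 2:u onto {1:u}
drop 3:s onto {2:u}
drop 4:s onto {3:s}
drop 5:t onto {2:u}
drop 6:s onto {4:s}
ground layer = {0:u}
drop-orders for the pieces not yet dropped (sum over which currently-grounded one goes next):
  1 to go: {5} 1  {6} 1
  2 to go: {4,6} 1  {5,6} 2
  3 to go: {3,4,6} 1  {4,5,6} 3
  4 to go: {3,4,5,6} 4
  5 to go: {2,3,4,5,6} 4
  if 0:u drops first: 4 orders

4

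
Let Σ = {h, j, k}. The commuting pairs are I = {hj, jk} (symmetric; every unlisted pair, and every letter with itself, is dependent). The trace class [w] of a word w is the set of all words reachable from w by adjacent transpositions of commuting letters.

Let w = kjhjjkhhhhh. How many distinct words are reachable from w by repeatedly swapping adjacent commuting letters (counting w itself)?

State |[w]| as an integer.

165

piece 0:k — minimal
piece 1:j — minimal
piece 2:h rests on {0:k}
piece 3:j rests on {1:j}
piece 4:j rests on {3:j}
piece 5:k rests on {2:h}
piece 6:h rests on {5:k}
piece 7:h rests on {6:h}
piece 8:h rests on {7:h}
piece 9:h rests on {8:h}
piece 10:h rests on {9:h}
minimal pieces: {0:k, 1:j}
ways to finish when only these pieces remain (= sum over removing one remaining piece with nothing left below it):
  1 left: {4}→1  {10}→1
  2 left: {3,4}→1  {4,10}→2  {9,10}→1
  3 left: {1,3,4}→1  {3,4,10}→3  {4,9,10}→3  {8,9,10}→1
  4 left: {1,3,4,10}→4  {3,4,9,10}→6  {4,8,9,10}→4  {7,8,9,10}→1
  5 left: {1,3,4,9,10}→10  {3,4,8,9,10}→10  {4,7,8,9,10}→5  {6,7,8,9,10}→1
  6 left: {1,3,4,8,9,10}→20  {3,4,7,8,9,10}→15  {4,6,7,8,9,10}→6  {5,6,7,8,9,10}→1
  7 left: {1,3,4,7,8,9,10}→35  {2,5,6,7,8,9,10}→1  {3,4,6,7,8,9,10}→21  {4,5,6,7,8,9,10}→7
  8 left: {0,2,5,6,7,8,9,10}→1  {1,3,4,6,7,8,9,10}→56  {2,4,5,6,7,8,9,10}→8  {3,4,5,6,7,8,9,10}→28
  9 left: {0,2,4,5,6,7,8,9,10}→9  {1,3,4,5,6,7,8,9,10}→84  {2,3,4,5,6,7,8,9,10}→36
  placing 0:k first → 120 extensions
  placing 1:j first → 45 extensions
total linear extensions = 165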